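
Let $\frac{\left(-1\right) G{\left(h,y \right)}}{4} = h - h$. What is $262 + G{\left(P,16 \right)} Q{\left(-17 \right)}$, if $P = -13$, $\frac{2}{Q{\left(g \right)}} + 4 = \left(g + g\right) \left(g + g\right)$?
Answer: $262$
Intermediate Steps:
$Q{\left(g \right)} = \frac{2}{-4 + 4 g^{2}}$ ($Q{\left(g \right)} = \frac{2}{-4 + \left(g + g\right) \left(g + g\right)} = \frac{2}{-4 + 2 g 2 g} = \frac{2}{-4 + 4 g^{2}}$)
$G{\left(h,y \right)} = 0$ ($G{\left(h,y \right)} = - 4 \left(h - h\right) = \left(-4\right) 0 = 0$)
$262 + G{\left(P,16 \right)} Q{\left(-17 \right)} = 262 + 0 \frac{1}{2 \left(-1 + \left(-17\right)^{2}\right)} = 262 + 0 \frac{1}{2 \left(-1 + 289\right)} = 262 + 0 \frac{1}{2 \cdot 288} = 262 + 0 \cdot \frac{1}{2} \cdot \frac{1}{288} = 262 + 0 \cdot \frac{1}{576} = 262 + 0 = 262$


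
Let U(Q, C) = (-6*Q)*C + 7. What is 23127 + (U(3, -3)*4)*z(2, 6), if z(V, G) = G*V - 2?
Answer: 25567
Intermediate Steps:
U(Q, C) = 7 - 6*C*Q (U(Q, C) = -6*C*Q + 7 = 7 - 6*C*Q)
z(V, G) = -2 + G*V
23127 + (U(3, -3)*4)*z(2, 6) = 23127 + ((7 - 6*(-3)*3)*4)*(-2 + 6*2) = 23127 + ((7 + 54)*4)*(-2 + 12) = 23127 + (61*4)*10 = 23127 + 244*10 = 23127 + 2440 = 25567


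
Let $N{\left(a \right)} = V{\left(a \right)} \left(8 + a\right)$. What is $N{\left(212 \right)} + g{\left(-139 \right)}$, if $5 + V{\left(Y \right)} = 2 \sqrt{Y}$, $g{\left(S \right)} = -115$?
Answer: $-1215 + 880 \sqrt{53} \approx 5191.5$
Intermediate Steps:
$V{\left(Y \right)} = -5 + 2 \sqrt{Y}$
$N{\left(a \right)} = \left(-5 + 2 \sqrt{a}\right) \left(8 + a\right)$
$N{\left(212 \right)} + g{\left(-139 \right)} = \left(-5 + 2 \sqrt{212}\right) \left(8 + 212\right) - 115 = \left(-5 + 2 \cdot 2 \sqrt{53}\right) 220 - 115 = \left(-5 + 4 \sqrt{53}\right) 220 - 115 = \left(-1100 + 880 \sqrt{53}\right) - 115 = -1215 + 880 \sqrt{53}$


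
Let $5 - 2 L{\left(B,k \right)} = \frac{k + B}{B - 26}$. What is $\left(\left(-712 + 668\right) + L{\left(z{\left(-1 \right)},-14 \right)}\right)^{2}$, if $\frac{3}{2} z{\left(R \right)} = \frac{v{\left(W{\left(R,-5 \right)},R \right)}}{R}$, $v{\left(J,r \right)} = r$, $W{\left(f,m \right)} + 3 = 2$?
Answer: $\frac{2518569}{1444} \approx 1744.2$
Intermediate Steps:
$W{\left(f,m \right)} = -1$ ($W{\left(f,m \right)} = -3 + 2 = -1$)
$z{\left(R \right)} = \frac{2}{3}$ ($z{\left(R \right)} = \frac{2 \frac{R}{R}}{3} = \frac{2}{3} \cdot 1 = \frac{2}{3}$)
$L{\left(B,k \right)} = \frac{5}{2} - \frac{B + k}{2 \left(-26 + B\right)}$ ($L{\left(B,k \right)} = \frac{5}{2} - \frac{\left(k + B\right) \frac{1}{B - 26}}{2} = \frac{5}{2} - \frac{\left(B + k\right) \frac{1}{-26 + B}}{2} = \frac{5}{2} - \frac{\frac{1}{-26 + B} \left(B + k\right)}{2} = \frac{5}{2} - \frac{B + k}{2 \left(-26 + B\right)}$)
$\left(\left(-712 + 668\right) + L{\left(z{\left(-1 \right)},-14 \right)}\right)^{2} = \left(\left(-712 + 668\right) + \frac{-130 - -14 + 4 \cdot \frac{2}{3}}{2 \left(-26 + \frac{2}{3}\right)}\right)^{2} = \left(-44 + \frac{-130 + 14 + \frac{8}{3}}{2 \left(- \frac{76}{3}\right)}\right)^{2} = \left(-44 + \frac{1}{2} \left(- \frac{3}{76}\right) \left(- \frac{340}{3}\right)\right)^{2} = \left(-44 + \frac{85}{38}\right)^{2} = \left(- \frac{1587}{38}\right)^{2} = \frac{2518569}{1444}$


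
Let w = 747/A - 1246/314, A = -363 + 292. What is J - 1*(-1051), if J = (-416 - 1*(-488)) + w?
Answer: 12356569/11147 ≈ 1108.5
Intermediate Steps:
A = -71
w = -161512/11147 (w = 747/(-71) - 1246/314 = 747*(-1/71) - 1246*1/314 = -747/71 - 623/157 = -161512/11147 ≈ -14.489)
J = 641072/11147 (J = (-416 - 1*(-488)) - 161512/11147 = (-416 + 488) - 161512/11147 = 72 - 161512/11147 = 641072/11147 ≈ 57.511)
J - 1*(-1051) = 641072/11147 - 1*(-1051) = 641072/11147 + 1051 = 12356569/11147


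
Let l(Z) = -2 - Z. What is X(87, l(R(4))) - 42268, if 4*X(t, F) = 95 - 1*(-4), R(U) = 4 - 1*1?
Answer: -168973/4 ≈ -42243.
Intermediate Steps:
R(U) = 3 (R(U) = 4 - 1 = 3)
X(t, F) = 99/4 (X(t, F) = (95 - 1*(-4))/4 = (95 + 4)/4 = (¼)*99 = 99/4)
X(87, l(R(4))) - 42268 = 99/4 - 42268 = -168973/4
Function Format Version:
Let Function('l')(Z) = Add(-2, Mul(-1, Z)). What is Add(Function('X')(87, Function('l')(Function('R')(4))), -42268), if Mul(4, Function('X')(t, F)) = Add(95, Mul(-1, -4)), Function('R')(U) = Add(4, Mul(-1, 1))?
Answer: Rational(-168973, 4) ≈ -42243.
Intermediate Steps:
Function('R')(U) = 3 (Function('R')(U) = Add(4, -1) = 3)
Function('X')(t, F) = Rational(99, 4) (Function('X')(t, F) = Mul(Rational(1, 4), Add(95, Mul(-1, -4))) = Mul(Rational(1, 4), Add(95, 4)) = Mul(Rational(1, 4), 99) = Rational(99, 4))
Add(Function('X')(87, Function('l')(Function('R')(4))), -42268) = Add(Rational(99, 4), -42268) = Rational(-168973, 4)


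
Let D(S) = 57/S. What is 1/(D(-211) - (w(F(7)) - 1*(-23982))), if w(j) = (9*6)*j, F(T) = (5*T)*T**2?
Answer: -211/24600969 ≈ -8.5769e-6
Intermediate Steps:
F(T) = 5*T**3
w(j) = 54*j
1/(D(-211) - (w(F(7)) - 1*(-23982))) = 1/(57/(-211) - (54*(5*7**3) - 1*(-23982))) = 1/(57*(-1/211) - (54*(5*343) + 23982)) = 1/(-57/211 - (54*1715 + 23982)) = 1/(-57/211 - (92610 + 23982)) = 1/(-57/211 - 1*116592) = 1/(-57/211 - 116592) = 1/(-24600969/211) = -211/24600969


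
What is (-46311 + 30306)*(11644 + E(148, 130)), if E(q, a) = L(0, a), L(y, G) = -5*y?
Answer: -186362220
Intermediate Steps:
E(q, a) = 0 (E(q, a) = -5*0 = 0)
(-46311 + 30306)*(11644 + E(148, 130)) = (-46311 + 30306)*(11644 + 0) = -16005*11644 = -186362220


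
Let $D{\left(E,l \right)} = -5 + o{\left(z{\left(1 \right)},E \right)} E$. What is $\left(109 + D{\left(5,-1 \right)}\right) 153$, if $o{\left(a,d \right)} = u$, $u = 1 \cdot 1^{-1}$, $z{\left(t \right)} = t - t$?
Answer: $16677$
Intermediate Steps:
$z{\left(t \right)} = 0$
$u = 1$ ($u = 1 \cdot 1 = 1$)
$o{\left(a,d \right)} = 1$
$D{\left(E,l \right)} = -5 + E$ ($D{\left(E,l \right)} = -5 + 1 E = -5 + E$)
$\left(109 + D{\left(5,-1 \right)}\right) 153 = \left(109 + \left(-5 + 5\right)\right) 153 = \left(109 + 0\right) 153 = 109 \cdot 153 = 16677$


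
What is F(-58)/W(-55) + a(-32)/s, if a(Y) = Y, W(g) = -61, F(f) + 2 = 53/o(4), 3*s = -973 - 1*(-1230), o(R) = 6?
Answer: -45673/94062 ≈ -0.48556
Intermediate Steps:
s = 257/3 (s = (-973 - 1*(-1230))/3 = (-973 + 1230)/3 = (1/3)*257 = 257/3 ≈ 85.667)
F(f) = 41/6 (F(f) = -2 + 53/6 = 41/6)
F(-58)/W(-55) + a(-32)/s = (41/6)/(-61) - 32/257/3 = (41/6)*(-1/61) - 32*3/257 = -41/366 - 96/257 = -45673/94062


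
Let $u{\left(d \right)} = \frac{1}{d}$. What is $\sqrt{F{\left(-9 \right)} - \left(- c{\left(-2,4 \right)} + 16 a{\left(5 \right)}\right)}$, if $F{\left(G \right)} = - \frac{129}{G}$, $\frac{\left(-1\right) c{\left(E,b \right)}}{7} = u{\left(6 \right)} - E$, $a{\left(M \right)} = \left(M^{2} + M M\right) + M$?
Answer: $\frac{i \sqrt{31710}}{6} \approx 29.679 i$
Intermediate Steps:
$a{\left(M \right)} = M + 2 M^{2}$ ($a{\left(M \right)} = \left(M^{2} + M^{2}\right) + M = 2 M^{2} + M = M + 2 M^{2}$)
$c{\left(E,b \right)} = - \frac{7}{6} + 7 E$ ($c{\left(E,b \right)} = - 7 \left(\frac{1}{6} - E\right) = - \frac{7}{6} + 7 E$)
$\sqrt{F{\left(-9 \right)} - \left(- c{\left(-2,4 \right)} + 16 a{\left(5 \right)}\right)} = \sqrt{- \frac{129}{-9} + \left(- 16 \cdot 5 \left(1 + 2 \cdot 5\right) + \left(- \frac{7}{6} + 7 \left(-2\right)\right)\right)} = \sqrt{\left(-129\right) \left(- \frac{1}{9}\right) - \left(\frac{91}{6} + 16 \cdot 5 \left(1 + 10\right)\right)} = \sqrt{\frac{43}{3} - \left(\frac{91}{6} + 16 \cdot 5 \cdot 11\right)} = \sqrt{\frac{43}{3} - \frac{5371}{6}} = \sqrt{- \frac{5285}{6}} = \frac{i \sqrt{31710}}{6}$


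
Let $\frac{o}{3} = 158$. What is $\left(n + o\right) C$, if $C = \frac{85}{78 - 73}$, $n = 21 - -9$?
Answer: $8568$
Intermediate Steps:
$o = 474$ ($o = 3 \cdot 158 = 474$)
$n = 30$ ($n = 21 + 9 = 30$)
$C = 17$ ($C = \frac{85}{78 - 73} = \frac{85}{5} = 85 \cdot \frac{1}{5} = 17$)
$\left(n + o\right) C = \left(30 + 474\right) 17 = 504 \cdot 17 = 8568$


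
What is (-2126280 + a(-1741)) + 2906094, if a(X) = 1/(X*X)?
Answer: 2363679398935/3031081 ≈ 7.7981e+5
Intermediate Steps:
a(X) = X**(-2) (a(X) = 1/(X**2) = X**(-2))
(-2126280 + a(-1741)) + 2906094 = (-2126280 + (-1741)**(-2)) + 2906094 = (-2126280 + 1/3031081) + 2906094 = -6444926908679/3031081 + 2906094 = 2363679398935/3031081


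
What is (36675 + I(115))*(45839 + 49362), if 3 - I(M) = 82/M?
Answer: 401547155488/115 ≈ 3.4917e+9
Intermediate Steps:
I(M) = 3 - 82/M
(36675 + I(115))*(45839 + 49362) = (36675 + (3 - 82/115))*(45839 + 49362) = (36675 + (3 - 82*1/115))*95201 = (36675 + (3 - 82/115))*95201 = (36675 + 263/115)*95201 = (4217888/115)*95201 = 401547155488/115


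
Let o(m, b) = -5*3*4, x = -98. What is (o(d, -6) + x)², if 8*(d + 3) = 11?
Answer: 24964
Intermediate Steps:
d = -13/8 (d = -3 + (⅛)*11 = -3 + 11/8 = -13/8 ≈ -1.6250)
o(m, b) = -60 (o(m, b) = -15*4 = -60)
(o(d, -6) + x)² = (-60 - 98)² = (-158)² = 24964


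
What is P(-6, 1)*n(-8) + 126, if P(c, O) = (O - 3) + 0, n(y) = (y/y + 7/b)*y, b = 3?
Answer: 538/3 ≈ 179.33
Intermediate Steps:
n(y) = 10*y/3 (n(y) = (y/y + 7/3)*y = (1 + 7*(⅓))*y = (1 + 7/3)*y = 10*y/3)
P(c, O) = -3 + O (P(c, O) = (-3 + O) + 0 = -3 + O)
P(-6, 1)*n(-8) + 126 = (-3 + 1)*((10/3)*(-8)) + 126 = -2*(-80/3) + 126 = 160/3 + 126 = 538/3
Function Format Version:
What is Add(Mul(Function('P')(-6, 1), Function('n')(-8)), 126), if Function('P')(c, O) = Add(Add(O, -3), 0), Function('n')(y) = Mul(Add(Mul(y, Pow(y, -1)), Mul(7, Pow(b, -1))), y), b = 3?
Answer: Rational(538, 3) ≈ 179.33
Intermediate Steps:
Function('n')(y) = Mul(Rational(10, 3), y) (Function('n')(y) = Mul(Add(Mul(y, Pow(y, -1)), Mul(7, Pow(3, -1))), y) = Mul(Add(1, Mul(7, Rational(1, 3))), y) = Mul(Add(1, Rational(7, 3)), y) = Mul(Rational(10, 3), y))
Function('P')(c, O) = Add(-3, O) (Function('P')(c, O) = Add(Add(-3, O), 0) = Add(-3, O))
Add(Mul(Function('P')(-6, 1), Function('n')(-8)), 126) = Add(Mul(Add(-3, 1), Mul(Rational(10, 3), -8)), 126) = Add(Mul(-2, Rational(-80, 3)), 126) = Add(Rational(160, 3), 126) = Rational(538, 3)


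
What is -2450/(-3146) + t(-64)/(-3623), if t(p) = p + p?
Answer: 4639519/5698979 ≈ 0.81410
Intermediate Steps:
t(p) = 2*p
-2450/(-3146) + t(-64)/(-3623) = -2450/(-3146) + (2*(-64))/(-3623) = -2450*(-1/3146) - 128*(-1/3623) = 1225/1573 + 128/3623 = 4639519/5698979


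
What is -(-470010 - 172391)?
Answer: 642401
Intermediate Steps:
-(-470010 - 172391) = -1*(-642401) = 642401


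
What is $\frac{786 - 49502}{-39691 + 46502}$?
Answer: $- \frac{48716}{6811} \approx -7.1525$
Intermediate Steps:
$\frac{786 - 49502}{-39691 + 46502} = - \frac{48716}{6811}$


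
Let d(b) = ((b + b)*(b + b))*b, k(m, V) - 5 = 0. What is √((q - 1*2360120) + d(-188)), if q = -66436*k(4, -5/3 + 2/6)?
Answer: 6*I*√813083 ≈ 5410.3*I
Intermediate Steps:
k(m, V) = 5 (k(m, V) = 5 + 0 = 5)
q = -332180 (q = -66436*5 = -332180)
d(b) = 4*b³ (d(b) = ((2*b)*(2*b))*b = (4*b²)*b = 4*b³)
√((q - 1*2360120) + d(-188)) = √((-332180 - 1*2360120) + 4*(-188)³) = √((-332180 - 2360120) + 4*(-6644672)) = √(-2692300 - 26578688) = √(-29270988) = 6*I*√813083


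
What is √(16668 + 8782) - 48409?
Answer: -48409 + 5*√1018 ≈ -48250.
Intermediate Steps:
√(16668 + 8782) - 48409 = √25450 - 48409 = 5*√1018 - 48409 = -48409 + 5*√1018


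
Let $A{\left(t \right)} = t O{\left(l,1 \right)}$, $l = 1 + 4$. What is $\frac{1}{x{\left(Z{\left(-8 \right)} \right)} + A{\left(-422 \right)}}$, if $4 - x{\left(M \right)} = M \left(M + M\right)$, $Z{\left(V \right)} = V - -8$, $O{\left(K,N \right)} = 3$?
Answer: $- \frac{1}{1262} \approx -0.00079239$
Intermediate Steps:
$l = 5$
$A{\left(t \right)} = 3 t$ ($A{\left(t \right)} = t 3 = 3 t$)
$Z{\left(V \right)} = 8 + V$ ($Z{\left(V \right)} = V + 8 = 8 + V$)
$x{\left(M \right)} = 4 - 2 M^{2}$ ($x{\left(M \right)} = 4 - M \left(M + M\right) = 4 - M 2 M = 4 - 2 M^{2}$)
$\frac{1}{x{\left(Z{\left(-8 \right)} \right)} + A{\left(-422 \right)}} = \frac{1}{\left(4 - 2 \left(8 - 8\right)^{2}\right) + 3 \left(-422\right)} = \frac{1}{\left(4 - 2 \cdot 0^{2}\right) - 1266} = \frac{1}{\left(4 - 0\right) - 1266} = \frac{1}{\left(4 + 0\right) - 1266} = \frac{1}{4 - 1266} = \frac{1}{-1262} = - \frac{1}{1262}$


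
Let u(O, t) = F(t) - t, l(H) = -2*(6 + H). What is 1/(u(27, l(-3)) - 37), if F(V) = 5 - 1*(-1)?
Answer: -1/25 ≈ -0.040000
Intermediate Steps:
F(V) = 6 (F(V) = 5 + 1 = 6)
l(H) = -12 - 2*H
u(O, t) = 6 - t
1/(u(27, l(-3)) - 37) = 1/((6 - (-12 - 2*(-3))) - 37) = 1/((6 - (-12 + 6)) - 37) = 1/((6 - 1*(-6)) - 37) = 1/((6 + 6) - 37) = 1/(12 - 37) = 1/(-25) = -1/25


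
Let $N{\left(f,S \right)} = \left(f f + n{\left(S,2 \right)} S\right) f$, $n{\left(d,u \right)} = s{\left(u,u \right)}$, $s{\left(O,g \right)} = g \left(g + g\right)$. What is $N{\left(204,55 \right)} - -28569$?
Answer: $8607993$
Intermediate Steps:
$s{\left(O,g \right)} = 2 g^{2}$ ($s{\left(O,g \right)} = g 2 g = 2 g^{2}$)
$n{\left(d,u \right)} = 2 u^{2}$
$N{\left(f,S \right)} = f \left(f^{2} + 8 S\right)$ ($N{\left(f,S \right)} = \left(f f + 2 \cdot 2^{2} S\right) f = \left(f^{2} + 2 \cdot 4 S\right) f = \left(f^{2} + 8 S\right) f = f \left(f^{2} + 8 S\right)$)
$N{\left(204,55 \right)} - -28569 = 204 \left(204^{2} + 8 \cdot 55\right) - -28569 = 204 \left(41616 + 440\right) + 28569 = 204 \cdot 42056 + 28569 = 8579424 + 28569 = 8607993$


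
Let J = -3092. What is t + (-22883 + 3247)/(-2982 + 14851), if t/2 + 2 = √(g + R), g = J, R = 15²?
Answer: -67112/11869 + 2*I*√2867 ≈ -5.6544 + 107.09*I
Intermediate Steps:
R = 225
g = -3092
t = -4 + 2*I*√2867 (t = -4 + 2*√(-3092 + 225) = -4 + 2*√(-2867) = -4 + 2*(I*√2867) = -4 + 2*I*√2867 ≈ -4.0 + 107.09*I)
t + (-22883 + 3247)/(-2982 + 14851) = (-4 + 2*I*√2867) + (-22883 + 3247)/(-2982 + 14851) = (-4 + 2*I*√2867) - 19636/11869 = -67112/11869 + 2*I*√2867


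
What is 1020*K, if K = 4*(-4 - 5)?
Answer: -36720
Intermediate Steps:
K = -36 (K = 4*(-9) = -36)
1020*K = 1020*(-36) = -36720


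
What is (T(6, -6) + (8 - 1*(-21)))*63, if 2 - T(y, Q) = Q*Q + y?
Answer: -693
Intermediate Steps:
T(y, Q) = 2 - y - Q² (T(y, Q) = 2 - (Q*Q + y) = 2 - (Q² + y) = 2 - (y + Q²) = 2 + (-y - Q²) = 2 - y - Q²)
(T(6, -6) + (8 - 1*(-21)))*63 = ((2 - 1*6 - 1*(-6)²) + (8 - 1*(-21)))*63 = ((2 - 6 - 1*36) + (8 + 21))*63 = ((2 - 6 - 36) + 29)*63 = (-40 + 29)*63 = -11*63 = -693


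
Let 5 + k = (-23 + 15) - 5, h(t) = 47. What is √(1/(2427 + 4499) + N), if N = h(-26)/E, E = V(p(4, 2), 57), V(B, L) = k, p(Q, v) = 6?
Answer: 4*I*√17612818/10389 ≈ 1.6158*I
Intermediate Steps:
k = -18 (k = -5 + ((-23 + 15) - 5) = -5 + (-8 - 5) = -5 - 13 = -18)
V(B, L) = -18
E = -18
N = -47/18 (N = 47/(-18) = 47*(-1/18) = -47/18 ≈ -2.6111)
√(1/(2427 + 4499) + N) = √(1/(2427 + 4499) - 47/18) = √(1/6926 - 47/18) = √(-81376/31167) = 4*I*√17612818/10389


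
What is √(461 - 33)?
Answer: 2*√107 ≈ 20.688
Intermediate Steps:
√(461 - 33) = √428 = 2*√107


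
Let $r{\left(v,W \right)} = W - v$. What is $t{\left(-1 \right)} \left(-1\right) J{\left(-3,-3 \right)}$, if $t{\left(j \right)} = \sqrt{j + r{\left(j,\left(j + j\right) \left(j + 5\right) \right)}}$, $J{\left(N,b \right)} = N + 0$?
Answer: $6 i \sqrt{2} \approx 8.4853 i$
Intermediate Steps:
$J{\left(N,b \right)} = N$
$t{\left(j \right)} = \sqrt{2} \sqrt{j \left(5 + j\right)}$ ($t{\left(j \right)} = \sqrt{j - \left(j - \left(j + j\right) \left(j + 5\right)\right)} = \sqrt{j - \left(j - 2 j \left(5 + j\right)\right)} = \sqrt{j + \left(2 j \left(5 + j\right) - j\right)} = \sqrt{j + \left(- j + 2 j \left(5 + j\right)\right)} = \sqrt{2 j \left(5 + j\right)} = \sqrt{2} \sqrt{j \left(5 + j\right)}$)
$t{\left(-1 \right)} \left(-1\right) J{\left(-3,-3 \right)} = \sqrt{2} \sqrt{- (5 - 1)} \left(-1\right) \left(-3\right) = \sqrt{2} \sqrt{\left(-1\right) 4} \left(-1\right) \left(-3\right) = \sqrt{2} \sqrt{-4} \left(-1\right) \left(-3\right) = \sqrt{2} \cdot 2 i \left(-1\right) \left(-3\right) = 2 i \sqrt{2} \left(-1\right) \left(-3\right) = - 2 i \sqrt{2} \left(-3\right) = 6 i \sqrt{2}$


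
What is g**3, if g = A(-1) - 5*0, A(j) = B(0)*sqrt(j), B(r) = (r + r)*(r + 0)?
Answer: 0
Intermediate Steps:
B(r) = 2*r**2 (B(r) = (2*r)*r = 2*r**2)
A(j) = 0 (A(j) = (2*0**2)*sqrt(j) = (2*0)*sqrt(j) = 0*sqrt(j) = 0)
g = 0 (g = 0 - 5*0 = 0 + 0 = 0)
g**3 = 0**3 = 0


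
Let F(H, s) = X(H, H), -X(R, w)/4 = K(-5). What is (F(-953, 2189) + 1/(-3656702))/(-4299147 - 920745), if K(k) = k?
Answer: -24378013/6362529838728 ≈ -3.8315e-6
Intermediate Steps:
X(R, w) = 20 (X(R, w) = -4*(-5) = 20)
F(H, s) = 20
(F(-953, 2189) + 1/(-3656702))/(-4299147 - 920745) = (20 + 1/(-3656702))/(-4299147 - 920745) = (20 - 1/3656702)/(-5219892) = (73134039/3656702)*(-1/5219892) = -24378013/6362529838728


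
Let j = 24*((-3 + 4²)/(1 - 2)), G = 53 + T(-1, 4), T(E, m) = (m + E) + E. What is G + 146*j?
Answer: -45497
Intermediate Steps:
T(E, m) = m + 2*E (T(E, m) = (E + m) + E = m + 2*E)
G = 55 (G = 53 + (4 + 2*(-1)) = 53 + (4 - 2) = 53 + 2 = 55)
j = -312 (j = 24*((-3 + 16)/(-1)) = 24*(13*(-1)) = 24*(-13) = -312)
G + 146*j = 55 + 146*(-312) = 55 - 45552 = -45497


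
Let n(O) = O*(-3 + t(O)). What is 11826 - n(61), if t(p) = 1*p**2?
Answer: -214972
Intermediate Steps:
t(p) = p**2
n(O) = O*(-3 + O**2)
11826 - n(61) = 11826 - 61*(-3 + 61**2) = 11826 - 61*(-3 + 3721) = 11826 - 61*3718 = 11826 - 1*226798 = 11826 - 226798 = -214972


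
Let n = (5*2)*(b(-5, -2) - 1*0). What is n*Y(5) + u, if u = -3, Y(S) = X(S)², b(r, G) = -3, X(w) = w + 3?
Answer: -1923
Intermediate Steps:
X(w) = 3 + w
Y(S) = (3 + S)²
n = -30 (n = (5*2)*(-3 - 1*0) = 10*(-3 + 0) = 10*(-3) = -30)
n*Y(5) + u = -30*(3 + 5)² - 3 = -30*8² - 3 = -30*64 - 3 = -1920 - 3 = -1923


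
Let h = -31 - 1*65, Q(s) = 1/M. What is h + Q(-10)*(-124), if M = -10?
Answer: -418/5 ≈ -83.600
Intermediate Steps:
Q(s) = -⅒ (Q(s) = 1/(-10) = -⅒)
h = -96 (h = -31 - 65 = -96)
h + Q(-10)*(-124) = -96 - ⅒*(-124) = -96 + 62/5 = -418/5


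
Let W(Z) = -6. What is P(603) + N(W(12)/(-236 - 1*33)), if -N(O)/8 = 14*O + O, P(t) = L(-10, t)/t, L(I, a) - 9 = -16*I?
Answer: -388699/162207 ≈ -2.3963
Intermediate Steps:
L(I, a) = 9 - 16*I
P(t) = 169/t (P(t) = (9 - 16*(-10))/t = (9 + 160)/t = 169/t)
N(O) = -120*O (N(O) = -8*(14*O + O) = -120*O)
P(603) + N(W(12)/(-236 - 1*33)) = 169/603 - (-720)/(-236 - 1*33) = 169*(1/603) - (-720)/(-236 - 33) = 169/603 - (-720)/(-269) = 169/603 - (-720)*(-1)/269 = 169/603 - 120*6/269 = 169/603 - 720/269 = -388699/162207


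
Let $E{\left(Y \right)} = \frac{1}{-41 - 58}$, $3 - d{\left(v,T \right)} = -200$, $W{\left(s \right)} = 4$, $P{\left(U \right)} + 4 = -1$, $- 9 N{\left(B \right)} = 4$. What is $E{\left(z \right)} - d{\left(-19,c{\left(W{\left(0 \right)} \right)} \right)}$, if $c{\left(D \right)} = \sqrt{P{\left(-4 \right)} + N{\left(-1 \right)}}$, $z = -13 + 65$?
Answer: $- \frac{20098}{99} \approx -203.01$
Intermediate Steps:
$N{\left(B \right)} = - \frac{4}{9}$ ($N{\left(B \right)} = \left(- \frac{1}{9}\right) 4 = - \frac{4}{9}$)
$P{\left(U \right)} = -5$ ($P{\left(U \right)} = -4 - 1 = -5$)
$z = 52$
$c{\left(D \right)} = \frac{7 i}{3}$ ($c{\left(D \right)} = \sqrt{-5 - \frac{4}{9}} = \sqrt{- \frac{49}{9}} = \frac{7 i}{3}$)
$d{\left(v,T \right)} = 203$ ($d{\left(v,T \right)} = 3 - -200 = 3 + 200 = 203$)
$E{\left(Y \right)} = - \frac{1}{99}$ ($E{\left(Y \right)} = \frac{1}{-99} = - \frac{1}{99}$)
$E{\left(z \right)} - d{\left(-19,c{\left(W{\left(0 \right)} \right)} \right)} = - \frac{1}{99} - 203 = - \frac{20098}{99}$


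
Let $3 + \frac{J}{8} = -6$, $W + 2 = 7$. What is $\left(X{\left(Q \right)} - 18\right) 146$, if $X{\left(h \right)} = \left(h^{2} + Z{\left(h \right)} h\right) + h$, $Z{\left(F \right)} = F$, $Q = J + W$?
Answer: $1298378$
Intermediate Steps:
$W = 5$ ($W = -2 + 7 = 5$)
$J = -72$ ($J = -24 + 8 \left(-6\right) = -24 - 48 = -72$)
$Q = -67$ ($Q = -72 + 5 = -67$)
$X{\left(h \right)} = h + 2 h^{2}$ ($X{\left(h \right)} = \left(h^{2} + h h\right) + h = \left(h^{2} + h^{2}\right) + h = 2 h^{2} + h = h + 2 h^{2}$)
$\left(X{\left(Q \right)} - 18\right) 146 = \left(- 67 \left(1 + 2 \left(-67\right)\right) - 18\right) 146 = \left(- 67 \left(1 - 134\right) - 18\right) 146 = \left(\left(-67\right) \left(-133\right) - 18\right) 146 = \left(8911 - 18\right) 146 = 8893 \cdot 146 = 1298378$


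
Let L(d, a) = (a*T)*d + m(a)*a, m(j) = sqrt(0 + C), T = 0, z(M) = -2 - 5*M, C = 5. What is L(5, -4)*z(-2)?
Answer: -32*sqrt(5) ≈ -71.554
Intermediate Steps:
m(j) = sqrt(5) (m(j) = sqrt(0 + 5) = sqrt(5))
L(d, a) = a*sqrt(5) (L(d, a) = (a*0)*d + sqrt(5)*a = 0*d + a*sqrt(5) = 0 + a*sqrt(5) = a*sqrt(5))
L(5, -4)*z(-2) = (-4*sqrt(5))*(-2 - 5*(-2)) = (-4*sqrt(5))*(-2 + 10) = -4*sqrt(5)*8 = -32*sqrt(5)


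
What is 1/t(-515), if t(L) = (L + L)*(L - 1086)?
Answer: 1/1649030 ≈ 6.0642e-7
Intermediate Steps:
t(L) = 2*L*(-1086 + L) (t(L) = (2*L)*(-1086 + L) = 2*L*(-1086 + L))
1/t(-515) = 1/(2*(-515)*(-1086 - 515)) = 1/(2*(-515)*(-1601)) = 1/1649030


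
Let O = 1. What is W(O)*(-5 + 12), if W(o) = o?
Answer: 7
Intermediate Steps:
W(O)*(-5 + 12) = 1*(-5 + 12) = 1*7 = 7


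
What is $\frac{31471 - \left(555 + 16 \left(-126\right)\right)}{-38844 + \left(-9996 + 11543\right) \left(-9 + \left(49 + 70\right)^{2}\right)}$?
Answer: $\frac{8233}{5463575} \approx 0.0015069$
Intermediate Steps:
$\frac{31471 - \left(555 + 16 \left(-126\right)\right)}{-38844 + \left(-9996 + 11543\right) \left(-9 + \left(49 + 70\right)^{2}\right)} = \frac{31471 - -1461}{-38844 + 1547 \left(-9 + 119^{2}\right)} = \frac{31471 + \left(-555 + 2016\right)}{-38844 + 1547 \left(-9 + 14161\right)} = \frac{31471 + 1461}{-38844 + 1547 \cdot 14152} = \frac{32932}{-38844 + 21893144} = \frac{32932}{21854300} = 32932 \cdot \frac{1}{21854300} = \frac{8233}{5463575}$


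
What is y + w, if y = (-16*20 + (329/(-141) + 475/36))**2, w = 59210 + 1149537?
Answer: 1690390753/1296 ≈ 1.3043e+6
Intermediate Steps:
w = 1208747
y = 123854641/1296 (y = (-320 + (329*(-1/141) + 475*(1/36)))**2 = (-320 + (-7/3 + 475/36))**2 = (-320 + 391/36)**2 = (-11129/36)**2 = 123854641/1296 ≈ 95567.)
y + w = 123854641/1296 + 1208747 = 1690390753/1296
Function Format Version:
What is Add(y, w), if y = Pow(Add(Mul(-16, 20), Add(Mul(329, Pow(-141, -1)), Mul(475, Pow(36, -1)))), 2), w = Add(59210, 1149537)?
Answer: Rational(1690390753, 1296) ≈ 1.3043e+6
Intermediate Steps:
w = 1208747
y = Rational(123854641, 1296) (y = Pow(Add(-320, Add(Mul(329, Rational(-1, 141)), Mul(475, Rational(1, 36)))), 2) = Pow(Add(-320, Add(Rational(-7, 3), Rational(475, 36))), 2) = Pow(Add(-320, Rational(391, 36)), 2) = Pow(Rational(-11129, 36), 2) = Rational(123854641, 1296) ≈ 95567.)
Add(y, w) = Add(Rational(123854641, 1296), 1208747) = Rational(1690390753, 1296)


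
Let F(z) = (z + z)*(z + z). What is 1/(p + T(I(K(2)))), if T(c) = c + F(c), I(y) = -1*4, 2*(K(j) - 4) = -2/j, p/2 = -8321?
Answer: -1/16582 ≈ -6.0306e-5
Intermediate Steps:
p = -16642 (p = 2*(-8321) = -16642)
F(z) = 4*z² (F(z) = (2*z)*(2*z) = 4*z²)
K(j) = 4 - 1/j (K(j) = 4 + (-2/j)/2 = 4 - 1/j)
I(y) = -4
T(c) = c + 4*c²
1/(p + T(I(K(2)))) = 1/(-16642 - 4*(1 + 4*(-4))) = 1/(-16642 - 4*(1 - 16)) = 1/(-16642 - 4*(-15)) = 1/(-16642 + 60) = 1/(-16582) = -1/16582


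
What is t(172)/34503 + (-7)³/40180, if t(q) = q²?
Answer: 24017359/28292460 ≈ 0.84890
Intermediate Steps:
t(172)/34503 + (-7)³/40180 = 172²/34503 + (-7)³/40180 = 29584*(1/34503) - 343*1/40180 = 29584/34503 - 7/820 = 24017359/28292460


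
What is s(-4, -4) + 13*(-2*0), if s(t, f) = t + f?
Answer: -8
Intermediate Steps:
s(t, f) = f + t
s(-4, -4) + 13*(-2*0) = (-4 - 4) + 13*(-2*0) = -8 + 13*0 = -8 + 0 = -8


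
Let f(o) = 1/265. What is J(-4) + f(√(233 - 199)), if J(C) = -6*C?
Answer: 6361/265 ≈ 24.004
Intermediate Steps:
f(o) = 1/265
J(-4) + f(√(233 - 199)) = -6*(-4) + 1/265 = 24 + 1/265 = 6361/265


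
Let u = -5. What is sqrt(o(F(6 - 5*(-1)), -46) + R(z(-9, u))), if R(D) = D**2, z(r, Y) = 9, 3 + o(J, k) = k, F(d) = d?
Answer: 4*sqrt(2) ≈ 5.6569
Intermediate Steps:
o(J, k) = -3 + k
sqrt(o(F(6 - 5*(-1)), -46) + R(z(-9, u))) = sqrt((-3 - 46) + 9**2) = sqrt(-49 + 81) = sqrt(32) = 4*sqrt(2)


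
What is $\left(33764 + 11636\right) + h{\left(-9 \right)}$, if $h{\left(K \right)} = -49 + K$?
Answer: $45342$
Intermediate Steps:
$\left(33764 + 11636\right) + h{\left(-9 \right)} = \left(33764 + 11636\right) - 58 = 45400 - 58 = 45342$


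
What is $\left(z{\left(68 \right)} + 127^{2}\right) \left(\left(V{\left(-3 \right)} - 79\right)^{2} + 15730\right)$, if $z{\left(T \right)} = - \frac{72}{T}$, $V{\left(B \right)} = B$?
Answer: $\frac{6156325450}{17} \approx 3.6214 \cdot 10^{8}$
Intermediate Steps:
$\left(z{\left(68 \right)} + 127^{2}\right) \left(\left(V{\left(-3 \right)} - 79\right)^{2} + 15730\right) = \left(- \frac{72}{68} + 127^{2}\right) \left(\left(-3 - 79\right)^{2} + 15730\right) = \left(\left(-72\right) \frac{1}{68} + 16129\right) \left(\left(-82\right)^{2} + 15730\right) = \left(- \frac{18}{17} + 16129\right) \left(6724 + 15730\right) = \frac{274175}{17} \cdot 22454 = \frac{6156325450}{17}$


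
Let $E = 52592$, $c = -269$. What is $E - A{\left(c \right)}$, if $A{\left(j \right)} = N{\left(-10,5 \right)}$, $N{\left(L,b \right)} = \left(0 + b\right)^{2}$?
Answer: $52567$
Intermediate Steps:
$N{\left(L,b \right)} = b^{2}$
$A{\left(j \right)} = 25$ ($A{\left(j \right)} = 5^{2} = 25$)
$E - A{\left(c \right)} = 52592 - 25 = 52567$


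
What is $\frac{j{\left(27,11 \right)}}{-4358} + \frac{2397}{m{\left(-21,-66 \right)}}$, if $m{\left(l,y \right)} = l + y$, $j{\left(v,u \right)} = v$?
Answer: $- \frac{3482825}{126382} \approx -27.558$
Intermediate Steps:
$\frac{j{\left(27,11 \right)}}{-4358} + \frac{2397}{m{\left(-21,-66 \right)}} = \frac{27}{-4358} + \frac{2397}{-21 - 66} = 27 \left(- \frac{1}{4358}\right) + \frac{2397}{-87} = - \frac{27}{4358} + 2397 \left(- \frac{1}{87}\right) = - \frac{27}{4358} - \frac{799}{29} = - \frac{3482825}{126382}$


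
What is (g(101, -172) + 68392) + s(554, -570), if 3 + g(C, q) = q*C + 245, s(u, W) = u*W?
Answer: -264518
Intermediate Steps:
s(u, W) = W*u
g(C, q) = 242 + C*q (g(C, q) = -3 + (q*C + 245) = -3 + (C*q + 245) = -3 + (245 + C*q) = 242 + C*q)
(g(101, -172) + 68392) + s(554, -570) = ((242 + 101*(-172)) + 68392) - 570*554 = ((242 - 17372) + 68392) - 315780 = (-17130 + 68392) - 315780 = 51262 - 315780 = -264518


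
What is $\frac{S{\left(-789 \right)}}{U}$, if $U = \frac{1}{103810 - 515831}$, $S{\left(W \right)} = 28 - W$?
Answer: $-336621157$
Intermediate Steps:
$U = - \frac{1}{412021}$ ($U = \frac{1}{-412021} = - \frac{1}{412021} \approx -2.4271 \cdot 10^{-6}$)
$\frac{S{\left(-789 \right)}}{U} = \frac{28 - -789}{- \frac{1}{412021}} = \left(28 + 789\right) \left(-412021\right) = 817 \left(-412021\right) = -336621157$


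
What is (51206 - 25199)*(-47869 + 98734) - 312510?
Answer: 1322533545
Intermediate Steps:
(51206 - 25199)*(-47869 + 98734) - 312510 = 26007*50865 - 312510 = 1322846055 - 312510 = 1322533545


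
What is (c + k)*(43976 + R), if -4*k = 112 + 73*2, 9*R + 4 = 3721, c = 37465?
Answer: 3320341589/2 ≈ 1.6602e+9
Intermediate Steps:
R = 413 (R = -4/9 + (1/9)*3721 = -4/9 + 3721/9 = 413)
k = -129/2 (k = -(112 + 73*2)/4 = -(112 + 146)/4 = -1/4*258 = -129/2 ≈ -64.500)
(c + k)*(43976 + R) = (37465 - 129/2)*(43976 + 413) = (74801/2)*44389 = 3320341589/2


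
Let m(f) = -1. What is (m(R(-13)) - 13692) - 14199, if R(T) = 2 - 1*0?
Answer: -27892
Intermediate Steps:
R(T) = 2 (R(T) = 2 + 0 = 2)
(m(R(-13)) - 13692) - 14199 = (-1 - 13692) - 14199 = -13693 - 14199 = -27892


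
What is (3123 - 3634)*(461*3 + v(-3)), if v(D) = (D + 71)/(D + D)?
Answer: -2102765/3 ≈ -7.0092e+5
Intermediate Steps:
v(D) = (71 + D)/(2*D) (v(D) = (71 + D)/((2*D)) = (71 + D)*(1/(2*D)) = (71 + D)/(2*D))
(3123 - 3634)*(461*3 + v(-3)) = (3123 - 3634)*(461*3 + (½)*(71 - 3)/(-3)) = -511*(1383 + (½)*(-⅓)*68) = -511*(1383 - 34/3) = -511*4115/3 = -2102765/3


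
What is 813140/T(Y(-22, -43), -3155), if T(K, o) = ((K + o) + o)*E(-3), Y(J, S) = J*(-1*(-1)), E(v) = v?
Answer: 203285/4749 ≈ 42.806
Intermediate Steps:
Y(J, S) = J (Y(J, S) = J*1 = J)
T(K, o) = -6*o - 3*K (T(K, o) = ((K + o) + o)*(-3) = (K + 2*o)*(-3) = -6*o - 3*K)
813140/T(Y(-22, -43), -3155) = 813140/(-6*(-3155) - 3*(-22)) = 813140/(18930 + 66) = 813140/18996 = 813140*(1/18996) = 203285/4749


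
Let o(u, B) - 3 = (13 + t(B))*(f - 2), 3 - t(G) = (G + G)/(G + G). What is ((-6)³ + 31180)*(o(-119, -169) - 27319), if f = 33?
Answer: -831414364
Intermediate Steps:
t(G) = 2 (t(G) = 3 - (G + G)/(G + G) = 3 - 2*G/(2*G) = 3 - 2*G*1/(2*G) = 3 - 1*1 = 3 - 1 = 2)
o(u, B) = 468 (o(u, B) = 3 + (13 + 2)*(33 - 2) = 3 + 15*31 = 3 + 465 = 468)
((-6)³ + 31180)*(o(-119, -169) - 27319) = ((-6)³ + 31180)*(468 - 27319) = (-216 + 31180)*(-26851) = 30964*(-26851) = -831414364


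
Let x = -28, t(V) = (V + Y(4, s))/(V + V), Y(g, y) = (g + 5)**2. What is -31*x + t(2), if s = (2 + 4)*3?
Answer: 3555/4 ≈ 888.75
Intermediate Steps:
s = 18 (s = 6*3 = 18)
Y(g, y) = (5 + g)**2
t(V) = (81 + V)/(2*V) (t(V) = (V + (5 + 4)**2)/(V + V) = (V + 9**2)/((2*V)) = (V + 81)*(1/(2*V)) = (81 + V)*(1/(2*V)) = (81 + V)/(2*V))
-31*x + t(2) = -31*(-28) + (1/2)*(81 + 2)/2 = 868 + (1/2)*(1/2)*83 = 868 + 83/4 = 3555/4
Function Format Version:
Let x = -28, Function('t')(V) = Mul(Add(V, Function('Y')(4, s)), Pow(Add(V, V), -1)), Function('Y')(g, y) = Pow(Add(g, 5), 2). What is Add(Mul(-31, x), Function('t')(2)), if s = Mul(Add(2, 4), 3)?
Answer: Rational(3555, 4) ≈ 888.75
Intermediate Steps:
s = 18 (s = Mul(6, 3) = 18)
Function('Y')(g, y) = Pow(Add(5, g), 2)
Function('t')(V) = Mul(Rational(1, 2), Pow(V, -1), Add(81, V)) (Function('t')(V) = Mul(Add(V, Pow(Add(5, 4), 2)), Pow(Add(V, V), -1)) = Mul(Add(V, Pow(9, 2)), Pow(Mul(2, V), -1)) = Mul(Add(V, 81), Mul(Rational(1, 2), Pow(V, -1))) = Mul(Add(81, V), Mul(Rational(1, 2), Pow(V, -1))) = Mul(Rational(1, 2), Pow(V, -1), Add(81, V)))
Add(Mul(-31, x), Function('t')(2)) = Add(Mul(-31, -28), Mul(Rational(1, 2), Pow(2, -1), Add(81, 2))) = Add(868, Mul(Rational(1, 2), Rational(1, 2), 83)) = Add(868, Rational(83, 4)) = Rational(3555, 4)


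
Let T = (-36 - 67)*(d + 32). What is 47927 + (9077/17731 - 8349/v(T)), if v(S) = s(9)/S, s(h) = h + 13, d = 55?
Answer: 122295211097/35462 ≈ 3.4486e+6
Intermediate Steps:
s(h) = 13 + h
T = -8961 (T = (-36 - 67)*(55 + 32) = -103*87 = -8961)
v(S) = 22/S (v(S) = (13 + 9)/S = 22/S)
47927 + (9077/17731 - 8349/v(T)) = 47927 + (9077/17731 - 8349/(22/(-8961))) = 47927 + (9077*(1/17731) - 8349/(22*(-1/8961))) = 47927 + (9077/17731 - 8349/(-22/8961)) = 47927 + (9077/17731 - 8349*(-8961/22)) = 47927 + (9077/17731 + 6801399/2) = 47927 + 120595623823/35462 = 122295211097/35462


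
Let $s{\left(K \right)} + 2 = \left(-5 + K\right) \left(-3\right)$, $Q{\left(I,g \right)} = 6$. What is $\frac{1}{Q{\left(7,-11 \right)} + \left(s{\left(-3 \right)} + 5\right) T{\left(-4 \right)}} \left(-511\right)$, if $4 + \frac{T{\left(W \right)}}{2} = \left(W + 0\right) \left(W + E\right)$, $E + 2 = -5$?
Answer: $- \frac{511}{2166} \approx -0.23592$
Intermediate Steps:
$E = -7$ ($E = -2 - 5 = -7$)
$T{\left(W \right)} = -8 + 2 W \left(-7 + W\right)$ ($T{\left(W \right)} = -8 + 2 \left(W + 0\right) \left(W - 7\right) = -8 + 2 W \left(-7 + W\right)$)
$s{\left(K \right)} = 13 - 3 K$ ($s{\left(K \right)} = -2 + \left(-5 + K\right) \left(-3\right) = -2 - \left(-15 + 3 K\right) = 13 - 3 K$)
$\frac{1}{Q{\left(7,-11 \right)} + \left(s{\left(-3 \right)} + 5\right) T{\left(-4 \right)}} \left(-511\right) = \frac{1}{6 + \left(\left(13 - -9\right) + 5\right) \left(-8 - -56 + 2 \left(-4\right)^{2}\right)} \left(-511\right) = \frac{1}{6 + \left(\left(13 + 9\right) + 5\right) \left(-8 + 56 + 2 \cdot 16\right)} \left(-511\right) = \frac{1}{6 + \left(22 + 5\right) \left(-8 + 56 + 32\right)} \left(-511\right) = \frac{1}{6 + 27 \cdot 80} \left(-511\right) = \frac{1}{6 + 2160} \left(-511\right) = \frac{1}{2166} \left(-511\right) = - \frac{511}{2166}$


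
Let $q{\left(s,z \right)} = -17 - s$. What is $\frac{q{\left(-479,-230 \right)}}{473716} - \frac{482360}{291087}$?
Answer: $- \frac{114183583783}{68946284646} \approx -1.6561$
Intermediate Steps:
$\frac{q{\left(-479,-230 \right)}}{473716} - \frac{482360}{291087} = \frac{-17 - -479}{473716} - \frac{482360}{291087} = \left(-17 + 479\right) \frac{1}{473716} - \frac{482360}{291087} = 462 \cdot \frac{1}{473716} - \frac{482360}{291087} = \frac{231}{236858} - \frac{482360}{291087} = - \frac{114183583783}{68946284646}$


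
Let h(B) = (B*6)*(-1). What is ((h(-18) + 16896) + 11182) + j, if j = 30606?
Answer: 58792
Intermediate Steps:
h(B) = -6*B (h(B) = (6*B)*(-1) = -6*B)
((h(-18) + 16896) + 11182) + j = ((-6*(-18) + 16896) + 11182) + 30606 = ((108 + 16896) + 11182) + 30606 = (17004 + 11182) + 30606 = 28186 + 30606 = 58792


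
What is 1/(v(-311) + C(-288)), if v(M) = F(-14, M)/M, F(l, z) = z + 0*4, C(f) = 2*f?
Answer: -1/575 ≈ -0.0017391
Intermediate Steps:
F(l, z) = z (F(l, z) = z + 0 = z)
v(M) = 1 (v(M) = M/M = 1)
1/(v(-311) + C(-288)) = 1/(1 + 2*(-288)) = 1/(1 - 576) = 1/(-575) = -1/575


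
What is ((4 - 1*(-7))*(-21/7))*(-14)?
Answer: 462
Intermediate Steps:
((4 - 1*(-7))*(-21/7))*(-14) = ((4 + 7)*(-21*1/7))*(-14) = (11*(-3))*(-14) = -33*(-14) = 462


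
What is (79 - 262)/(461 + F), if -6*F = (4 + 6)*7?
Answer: -549/1348 ≈ -0.40727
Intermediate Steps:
F = -35/3 (F = -(4 + 6)*7/6 = -5*7/3 = -1/6*70 = -35/3 ≈ -11.667)
(79 - 262)/(461 + F) = (79 - 262)/(461 - 35/3) = -183/1348/3 = -183*3/1348 = -549/1348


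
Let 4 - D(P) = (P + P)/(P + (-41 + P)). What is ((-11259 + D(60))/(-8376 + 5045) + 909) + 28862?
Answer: 7835098144/263149 ≈ 29774.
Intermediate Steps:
D(P) = 4 - 2*P/(-41 + 2*P) (D(P) = 4 - (P + P)/(P + (-41 + P)) = 4 - 2*P/(-41 + 2*P))
((-11259 + D(60))/(-8376 + 5045) + 909) + 28862 = ((-11259 + 2*(-82 + 3*60)/(-41 + 2*60))/(-8376 + 5045) + 909) + 28862 = ((-11259 + 2*(-82 + 180)/(-41 + 120))/(-3331) + 909) + 28862 = ((-11259 + 2*98/79)*(-1/3331) + 909) + 28862 = ((-11259 + 2*(1/79)*98)*(-1/3331) + 909) + 28862 = ((-11259 + 196/79)*(-1/3331) + 909) + 28862 = (-889265/79*(-1/3331) + 909) + 28862 = (889265/263149 + 909) + 28862 = 240091706/263149 + 28862 = 7835098144/263149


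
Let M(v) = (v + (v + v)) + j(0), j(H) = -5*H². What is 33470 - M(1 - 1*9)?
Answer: 33494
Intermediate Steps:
M(v) = 3*v (M(v) = (v + (v + v)) - 5*0² = (v + 2*v) - 5*0 = 3*v + 0 = 3*v)
33470 - M(1 - 1*9) = 33470 - 3*(1 - 1*9) = 33470 - 3*(1 - 9) = 33470 - 3*(-8) = 33470 - 1*(-24) = 33470 + 24 = 33494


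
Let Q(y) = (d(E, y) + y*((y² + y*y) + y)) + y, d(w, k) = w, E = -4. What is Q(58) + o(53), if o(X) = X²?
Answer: 396451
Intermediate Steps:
Q(y) = -4 + y + y*(y + 2*y²) (Q(y) = (-4 + y*((y² + y*y) + y)) + y = (-4 + y*((y² + y²) + y)) + y = (-4 + y*(2*y² + y)) + y = (-4 + y*(y + 2*y²)) + y = -4 + y + y*(y + 2*y²))
Q(58) + o(53) = (-4 + 58 + 58² + 2*58³) + 53² = (-4 + 58 + 3364 + 2*195112) + 2809 = (-4 + 58 + 3364 + 390224) + 2809 = 393642 + 2809 = 396451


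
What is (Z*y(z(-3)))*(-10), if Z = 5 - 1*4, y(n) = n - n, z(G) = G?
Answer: 0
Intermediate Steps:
y(n) = 0
Z = 1 (Z = 5 - 4 = 1)
(Z*y(z(-3)))*(-10) = (1*0)*(-10) = 0*(-10) = 0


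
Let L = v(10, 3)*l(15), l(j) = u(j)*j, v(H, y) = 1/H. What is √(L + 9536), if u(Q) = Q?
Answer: √38234/2 ≈ 97.768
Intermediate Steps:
l(j) = j² (l(j) = j*j = j²)
L = 45/2 (L = 15²/10 = (⅒)*225 = 45/2 ≈ 22.500)
√(L + 9536) = √(45/2 + 9536) = √(19117/2) = √38234/2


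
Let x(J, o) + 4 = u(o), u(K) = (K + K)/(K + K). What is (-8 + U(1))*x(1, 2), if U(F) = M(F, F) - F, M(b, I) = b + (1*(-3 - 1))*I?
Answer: 36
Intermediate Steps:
u(K) = 1 (u(K) = (2*K)/((2*K)) = (2*K)*(1/(2*K)) = 1)
M(b, I) = b - 4*I (M(b, I) = b + (1*(-4))*I = b - 4*I)
x(J, o) = -3 (x(J, o) = -4 + 1 = -3)
U(F) = -4*F (U(F) = (F - 4*F) - F = -3*F - F = -4*F)
(-8 + U(1))*x(1, 2) = (-8 - 4*1)*(-3) = (-8 - 4)*(-3) = -12*(-3) = 36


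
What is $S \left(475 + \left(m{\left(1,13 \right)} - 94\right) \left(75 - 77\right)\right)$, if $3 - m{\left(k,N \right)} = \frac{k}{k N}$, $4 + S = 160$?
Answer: $102516$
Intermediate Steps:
$S = 156$ ($S = -4 + 160 = 156$)
$m{\left(k,N \right)} = 3 - \frac{1}{N}$ ($m{\left(k,N \right)} = 3 - \frac{k}{k N} = 3 - \frac{k}{N k} = 3 - k \frac{1}{N k} = 3 - \frac{1}{N}$)
$S \left(475 + \left(m{\left(1,13 \right)} - 94\right) \left(75 - 77\right)\right) = 156 \left(475 + \left(\left(3 - \frac{1}{13}\right) - 94\right) \left(75 - 77\right)\right) = 156 \left(475 + \left(\left(3 - \frac{1}{13}\right) - 94\right) \left(-2\right)\right) = 156 \left(475 + \left(\frac{38}{13} - 94\right) \left(-2\right)\right) = 156 \left(475 - - \frac{2368}{13}\right) = 156 \left(475 + \frac{2368}{13}\right) = 156 \cdot \frac{8543}{13} = 102516$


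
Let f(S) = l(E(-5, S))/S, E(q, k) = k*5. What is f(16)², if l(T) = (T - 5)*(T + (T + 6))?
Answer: 38750625/64 ≈ 6.0548e+5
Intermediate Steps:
E(q, k) = 5*k
l(T) = (-5 + T)*(6 + 2*T) (l(T) = (-5 + T)*(T + (6 + T)) = (-5 + T)*(6 + 2*T))
f(S) = (-30 - 20*S + 50*S²)/S (f(S) = (-30 - 20*S + 2*(5*S)²)/S = (-30 - 20*S + 2*(25*S²))/S = (-30 - 20*S + 50*S²)/S)
f(16)² = (-20 - 30/16 + 50*16)² = (-20 - 30*1/16 + 800)² = (-20 - 15/8 + 800)² = (6225/8)² = 38750625/64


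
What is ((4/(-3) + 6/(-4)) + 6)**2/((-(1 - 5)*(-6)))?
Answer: -361/864 ≈ -0.41782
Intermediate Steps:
((4/(-3) + 6/(-4)) + 6)**2/((-(1 - 5)*(-6))) = ((4*(-1/3) + 6*(-1/4)) + 6)**2/((-(-4)*(-6))) = ((-4/3 - 3/2) + 6)**2/((-1*(-4)*(-6))) = (-17/6 + 6)**2/((4*(-6))) = (19/6)**2/(-24) = (361/36)*(-1/24) = -361/864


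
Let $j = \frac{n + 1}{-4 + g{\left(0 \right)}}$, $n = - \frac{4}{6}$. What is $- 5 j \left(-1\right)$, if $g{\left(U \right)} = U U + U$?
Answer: $- \frac{5}{12} \approx -0.41667$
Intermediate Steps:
$g{\left(U \right)} = U + U^{2}$ ($g{\left(U \right)} = U^{2} + U = U + U^{2}$)
$n = - \frac{2}{3}$ ($n = \left(-4\right) \frac{1}{6} = - \frac{2}{3} \approx -0.66667$)
$j = - \frac{1}{12}$ ($j = \frac{- \frac{2}{3} + 1}{-4 + 0 \left(1 + 0\right)} = \frac{1}{3 \left(-4 + 0 \cdot 1\right)} = \frac{1}{3 \left(-4 + 0\right)} = \frac{1}{3 \left(-4\right)} = \frac{1}{3} \left(- \frac{1}{4}\right) = - \frac{1}{12} \approx -0.083333$)
$- 5 j \left(-1\right) = \left(-5\right) \left(- \frac{1}{12}\right) \left(-1\right) = \frac{5}{12} \left(-1\right) = - \frac{5}{12}$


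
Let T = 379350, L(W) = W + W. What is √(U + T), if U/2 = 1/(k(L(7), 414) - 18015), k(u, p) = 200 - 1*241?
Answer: √7729709950343/4514 ≈ 615.91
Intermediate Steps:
L(W) = 2*W
k(u, p) = -41 (k(u, p) = 200 - 241 = -41)
U = -1/9028 (U = 2/(-41 - 18015) = 2/(-18056) = 2*(-1/18056) = -1/9028 ≈ -0.00011077)
√(U + T) = √(-1/9028 + 379350) = √(3424771799/9028) = √7729709950343/4514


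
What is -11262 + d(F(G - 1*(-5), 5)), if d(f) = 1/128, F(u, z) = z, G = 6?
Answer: -1441535/128 ≈ -11262.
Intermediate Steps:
d(f) = 1/128
-11262 + d(F(G - 1*(-5), 5)) = -11262 + 1/128 = -1441535/128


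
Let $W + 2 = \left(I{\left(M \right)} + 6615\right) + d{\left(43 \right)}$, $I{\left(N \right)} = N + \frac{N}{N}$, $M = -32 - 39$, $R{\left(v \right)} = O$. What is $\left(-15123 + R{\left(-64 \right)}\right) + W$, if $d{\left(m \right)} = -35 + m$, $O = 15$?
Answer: $-8557$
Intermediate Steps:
$R{\left(v \right)} = 15$
$M = -71$
$I{\left(N \right)} = 1 + N$ ($I{\left(N \right)} = N + 1 = 1 + N$)
$W = 6551$ ($W = -2 + \left(\left(\left(1 - 71\right) + 6615\right) + \left(-35 + 43\right)\right) = -2 + \left(\left(-70 + 6615\right) + 8\right) = -2 + \left(6545 + 8\right) = -2 + 6553 = 6551$)
$\left(-15123 + R{\left(-64 \right)}\right) + W = \left(-15123 + 15\right) + 6551 = -15108 + 6551 = -8557$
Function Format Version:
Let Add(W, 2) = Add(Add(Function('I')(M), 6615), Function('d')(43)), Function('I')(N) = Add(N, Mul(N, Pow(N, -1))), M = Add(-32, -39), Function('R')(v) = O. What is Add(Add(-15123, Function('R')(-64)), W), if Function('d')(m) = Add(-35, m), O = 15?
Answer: -8557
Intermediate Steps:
Function('R')(v) = 15
M = -71
Function('I')(N) = Add(1, N) (Function('I')(N) = Add(N, 1) = Add(1, N))
W = 6551 (W = Add(-2, Add(Add(Add(1, -71), 6615), Add(-35, 43))) = Add(-2, Add(Add(-70, 6615), 8)) = Add(-2, Add(6545, 8)) = Add(-2, 6553) = 6551)
Add(Add(-15123, Function('R')(-64)), W) = Add(Add(-15123, 15), 6551) = Add(-15108, 6551) = -8557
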